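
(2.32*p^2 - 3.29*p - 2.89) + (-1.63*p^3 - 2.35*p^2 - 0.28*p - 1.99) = -1.63*p^3 - 0.0300000000000002*p^2 - 3.57*p - 4.88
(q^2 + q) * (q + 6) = q^3 + 7*q^2 + 6*q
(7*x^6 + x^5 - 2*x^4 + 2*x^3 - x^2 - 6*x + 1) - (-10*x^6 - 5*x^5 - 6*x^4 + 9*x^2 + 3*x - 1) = 17*x^6 + 6*x^5 + 4*x^4 + 2*x^3 - 10*x^2 - 9*x + 2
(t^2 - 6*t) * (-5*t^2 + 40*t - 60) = -5*t^4 + 70*t^3 - 300*t^2 + 360*t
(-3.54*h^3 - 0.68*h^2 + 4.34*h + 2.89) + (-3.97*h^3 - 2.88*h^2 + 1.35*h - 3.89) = -7.51*h^3 - 3.56*h^2 + 5.69*h - 1.0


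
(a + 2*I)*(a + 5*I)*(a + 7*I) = a^3 + 14*I*a^2 - 59*a - 70*I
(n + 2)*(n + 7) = n^2 + 9*n + 14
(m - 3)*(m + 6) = m^2 + 3*m - 18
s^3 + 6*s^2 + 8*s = s*(s + 2)*(s + 4)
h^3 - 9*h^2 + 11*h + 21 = (h - 7)*(h - 3)*(h + 1)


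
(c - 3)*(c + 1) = c^2 - 2*c - 3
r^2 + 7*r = r*(r + 7)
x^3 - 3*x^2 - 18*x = x*(x - 6)*(x + 3)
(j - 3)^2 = j^2 - 6*j + 9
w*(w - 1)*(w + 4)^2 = w^4 + 7*w^3 + 8*w^2 - 16*w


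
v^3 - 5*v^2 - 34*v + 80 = (v - 8)*(v - 2)*(v + 5)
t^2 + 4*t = t*(t + 4)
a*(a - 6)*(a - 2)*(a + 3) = a^4 - 5*a^3 - 12*a^2 + 36*a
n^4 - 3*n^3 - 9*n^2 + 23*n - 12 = (n - 4)*(n - 1)^2*(n + 3)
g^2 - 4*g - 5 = (g - 5)*(g + 1)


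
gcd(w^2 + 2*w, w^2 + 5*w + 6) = w + 2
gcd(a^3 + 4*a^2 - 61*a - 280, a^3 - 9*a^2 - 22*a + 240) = a^2 - 3*a - 40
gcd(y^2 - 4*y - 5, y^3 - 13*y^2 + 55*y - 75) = y - 5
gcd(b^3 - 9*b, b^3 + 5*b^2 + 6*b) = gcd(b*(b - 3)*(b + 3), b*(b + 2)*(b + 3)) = b^2 + 3*b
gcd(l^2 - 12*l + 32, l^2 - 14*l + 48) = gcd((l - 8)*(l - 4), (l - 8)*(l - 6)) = l - 8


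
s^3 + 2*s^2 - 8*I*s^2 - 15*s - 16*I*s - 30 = (s + 2)*(s - 5*I)*(s - 3*I)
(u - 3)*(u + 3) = u^2 - 9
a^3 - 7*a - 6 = (a - 3)*(a + 1)*(a + 2)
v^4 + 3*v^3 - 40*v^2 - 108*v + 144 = (v - 6)*(v - 1)*(v + 4)*(v + 6)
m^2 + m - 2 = (m - 1)*(m + 2)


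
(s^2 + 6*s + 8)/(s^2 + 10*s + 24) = (s + 2)/(s + 6)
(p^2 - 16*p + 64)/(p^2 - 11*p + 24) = (p - 8)/(p - 3)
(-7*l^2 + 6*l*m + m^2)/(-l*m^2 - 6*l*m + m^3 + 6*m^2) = (7*l + m)/(m*(m + 6))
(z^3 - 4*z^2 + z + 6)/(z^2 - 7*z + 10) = (z^2 - 2*z - 3)/(z - 5)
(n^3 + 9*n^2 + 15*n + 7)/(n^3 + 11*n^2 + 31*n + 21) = (n + 1)/(n + 3)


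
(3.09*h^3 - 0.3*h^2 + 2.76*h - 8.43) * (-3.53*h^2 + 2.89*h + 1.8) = -10.9077*h^5 + 9.9891*h^4 - 5.0478*h^3 + 37.1943*h^2 - 19.3947*h - 15.174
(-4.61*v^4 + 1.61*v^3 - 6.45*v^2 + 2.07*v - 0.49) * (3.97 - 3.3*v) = 15.213*v^5 - 23.6147*v^4 + 27.6767*v^3 - 32.4375*v^2 + 9.8349*v - 1.9453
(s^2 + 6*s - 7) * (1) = s^2 + 6*s - 7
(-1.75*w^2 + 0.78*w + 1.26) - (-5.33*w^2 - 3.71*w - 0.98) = 3.58*w^2 + 4.49*w + 2.24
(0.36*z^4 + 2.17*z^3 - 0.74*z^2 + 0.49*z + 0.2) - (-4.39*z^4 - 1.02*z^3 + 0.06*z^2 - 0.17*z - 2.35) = 4.75*z^4 + 3.19*z^3 - 0.8*z^2 + 0.66*z + 2.55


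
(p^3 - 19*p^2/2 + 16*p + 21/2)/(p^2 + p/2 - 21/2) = (2*p^2 - 13*p - 7)/(2*p + 7)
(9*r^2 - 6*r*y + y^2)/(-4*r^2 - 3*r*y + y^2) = (-9*r^2 + 6*r*y - y^2)/(4*r^2 + 3*r*y - y^2)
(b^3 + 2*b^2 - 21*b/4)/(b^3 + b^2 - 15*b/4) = (2*b + 7)/(2*b + 5)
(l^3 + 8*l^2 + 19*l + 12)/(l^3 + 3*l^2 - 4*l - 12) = (l^2 + 5*l + 4)/(l^2 - 4)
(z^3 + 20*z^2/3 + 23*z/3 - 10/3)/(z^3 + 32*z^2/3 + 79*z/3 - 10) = (z + 2)/(z + 6)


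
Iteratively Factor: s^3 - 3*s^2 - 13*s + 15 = (s + 3)*(s^2 - 6*s + 5) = (s - 5)*(s + 3)*(s - 1)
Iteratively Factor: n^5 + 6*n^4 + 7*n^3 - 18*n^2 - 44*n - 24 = (n + 3)*(n^4 + 3*n^3 - 2*n^2 - 12*n - 8) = (n + 1)*(n + 3)*(n^3 + 2*n^2 - 4*n - 8) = (n - 2)*(n + 1)*(n + 3)*(n^2 + 4*n + 4) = (n - 2)*(n + 1)*(n + 2)*(n + 3)*(n + 2)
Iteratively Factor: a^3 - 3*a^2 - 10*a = (a)*(a^2 - 3*a - 10) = a*(a - 5)*(a + 2)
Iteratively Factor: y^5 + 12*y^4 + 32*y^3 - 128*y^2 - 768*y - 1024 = (y + 4)*(y^4 + 8*y^3 - 128*y - 256) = (y + 4)^2*(y^3 + 4*y^2 - 16*y - 64) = (y - 4)*(y + 4)^2*(y^2 + 8*y + 16) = (y - 4)*(y + 4)^3*(y + 4)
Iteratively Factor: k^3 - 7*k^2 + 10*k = (k - 5)*(k^2 - 2*k) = (k - 5)*(k - 2)*(k)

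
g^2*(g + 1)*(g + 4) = g^4 + 5*g^3 + 4*g^2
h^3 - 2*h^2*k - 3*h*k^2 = h*(h - 3*k)*(h + k)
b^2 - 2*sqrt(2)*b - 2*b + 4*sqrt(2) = (b - 2)*(b - 2*sqrt(2))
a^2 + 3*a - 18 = (a - 3)*(a + 6)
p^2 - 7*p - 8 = (p - 8)*(p + 1)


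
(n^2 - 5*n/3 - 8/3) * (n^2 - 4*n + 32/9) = n^4 - 17*n^3/3 + 68*n^2/9 + 128*n/27 - 256/27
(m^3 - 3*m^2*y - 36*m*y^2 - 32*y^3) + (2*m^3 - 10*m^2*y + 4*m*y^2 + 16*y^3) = 3*m^3 - 13*m^2*y - 32*m*y^2 - 16*y^3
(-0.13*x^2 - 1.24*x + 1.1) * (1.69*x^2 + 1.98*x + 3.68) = -0.2197*x^4 - 2.353*x^3 - 1.0746*x^2 - 2.3852*x + 4.048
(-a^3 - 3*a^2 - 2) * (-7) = 7*a^3 + 21*a^2 + 14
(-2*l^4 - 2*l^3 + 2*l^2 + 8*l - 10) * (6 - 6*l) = 12*l^5 - 24*l^3 - 36*l^2 + 108*l - 60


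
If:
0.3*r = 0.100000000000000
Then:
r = 0.33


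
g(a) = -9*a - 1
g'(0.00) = -9.00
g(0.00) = -1.00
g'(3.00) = -9.00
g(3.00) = -28.00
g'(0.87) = -9.00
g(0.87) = -8.83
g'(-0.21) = -9.00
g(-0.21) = 0.89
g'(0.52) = -9.00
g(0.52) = -5.68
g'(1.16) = -9.00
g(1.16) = -11.44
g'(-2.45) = -9.00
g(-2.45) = 21.05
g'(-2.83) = -9.00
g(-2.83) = 24.47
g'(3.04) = -9.00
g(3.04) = -28.36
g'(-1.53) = -9.00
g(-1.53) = 12.77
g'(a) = -9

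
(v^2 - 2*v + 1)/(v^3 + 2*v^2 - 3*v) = (v - 1)/(v*(v + 3))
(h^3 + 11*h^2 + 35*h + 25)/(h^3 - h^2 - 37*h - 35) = (h + 5)/(h - 7)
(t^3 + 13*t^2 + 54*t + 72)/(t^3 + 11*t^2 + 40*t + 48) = (t + 6)/(t + 4)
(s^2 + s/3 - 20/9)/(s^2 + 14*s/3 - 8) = (s + 5/3)/(s + 6)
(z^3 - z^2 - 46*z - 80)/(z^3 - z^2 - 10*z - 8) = (z^2 - 3*z - 40)/(z^2 - 3*z - 4)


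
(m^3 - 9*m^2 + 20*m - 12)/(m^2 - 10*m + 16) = (m^2 - 7*m + 6)/(m - 8)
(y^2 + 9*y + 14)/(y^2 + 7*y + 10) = (y + 7)/(y + 5)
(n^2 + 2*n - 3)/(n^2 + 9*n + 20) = (n^2 + 2*n - 3)/(n^2 + 9*n + 20)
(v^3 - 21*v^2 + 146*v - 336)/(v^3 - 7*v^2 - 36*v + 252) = (v - 8)/(v + 6)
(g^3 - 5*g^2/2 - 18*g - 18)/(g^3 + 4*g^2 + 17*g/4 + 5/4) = 2*(2*g^3 - 5*g^2 - 36*g - 36)/(4*g^3 + 16*g^2 + 17*g + 5)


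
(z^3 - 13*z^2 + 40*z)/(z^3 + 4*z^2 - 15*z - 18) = z*(z^2 - 13*z + 40)/(z^3 + 4*z^2 - 15*z - 18)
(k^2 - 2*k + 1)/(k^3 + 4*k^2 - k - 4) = (k - 1)/(k^2 + 5*k + 4)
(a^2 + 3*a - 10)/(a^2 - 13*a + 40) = (a^2 + 3*a - 10)/(a^2 - 13*a + 40)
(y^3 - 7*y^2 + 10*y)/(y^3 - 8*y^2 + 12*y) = (y - 5)/(y - 6)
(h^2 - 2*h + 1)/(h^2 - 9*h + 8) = (h - 1)/(h - 8)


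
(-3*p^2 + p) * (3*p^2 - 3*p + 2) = -9*p^4 + 12*p^3 - 9*p^2 + 2*p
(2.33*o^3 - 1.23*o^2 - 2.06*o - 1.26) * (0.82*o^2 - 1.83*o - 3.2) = 1.9106*o^5 - 5.2725*o^4 - 6.8943*o^3 + 6.6726*o^2 + 8.8978*o + 4.032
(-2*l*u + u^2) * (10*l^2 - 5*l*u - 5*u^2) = -20*l^3*u + 20*l^2*u^2 + 5*l*u^3 - 5*u^4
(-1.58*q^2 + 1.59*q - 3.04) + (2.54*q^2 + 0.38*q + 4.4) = 0.96*q^2 + 1.97*q + 1.36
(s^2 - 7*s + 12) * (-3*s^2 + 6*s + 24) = -3*s^4 + 27*s^3 - 54*s^2 - 96*s + 288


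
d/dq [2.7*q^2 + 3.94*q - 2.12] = 5.4*q + 3.94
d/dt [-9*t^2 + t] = 1 - 18*t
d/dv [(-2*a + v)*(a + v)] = -a + 2*v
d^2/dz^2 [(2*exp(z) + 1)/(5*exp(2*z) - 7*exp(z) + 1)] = (50*exp(4*z) + 170*exp(3*z) - 165*exp(2*z) + 43*exp(z) + 9)*exp(z)/(125*exp(6*z) - 525*exp(5*z) + 810*exp(4*z) - 553*exp(3*z) + 162*exp(2*z) - 21*exp(z) + 1)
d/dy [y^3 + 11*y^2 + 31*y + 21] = 3*y^2 + 22*y + 31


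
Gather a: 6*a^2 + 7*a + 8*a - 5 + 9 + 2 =6*a^2 + 15*a + 6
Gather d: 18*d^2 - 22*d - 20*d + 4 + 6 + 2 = 18*d^2 - 42*d + 12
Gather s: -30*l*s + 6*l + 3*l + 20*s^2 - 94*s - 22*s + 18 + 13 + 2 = 9*l + 20*s^2 + s*(-30*l - 116) + 33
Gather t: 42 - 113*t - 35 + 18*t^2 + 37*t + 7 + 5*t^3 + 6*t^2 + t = 5*t^3 + 24*t^2 - 75*t + 14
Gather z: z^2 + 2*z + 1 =z^2 + 2*z + 1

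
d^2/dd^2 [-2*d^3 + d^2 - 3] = 2 - 12*d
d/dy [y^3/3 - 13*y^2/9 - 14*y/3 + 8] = y^2 - 26*y/9 - 14/3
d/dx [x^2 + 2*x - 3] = 2*x + 2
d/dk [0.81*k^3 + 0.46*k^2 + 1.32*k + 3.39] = 2.43*k^2 + 0.92*k + 1.32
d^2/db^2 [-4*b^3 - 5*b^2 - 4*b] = -24*b - 10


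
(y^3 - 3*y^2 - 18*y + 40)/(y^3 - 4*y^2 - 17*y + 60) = (y - 2)/(y - 3)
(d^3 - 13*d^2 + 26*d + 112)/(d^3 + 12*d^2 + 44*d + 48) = (d^2 - 15*d + 56)/(d^2 + 10*d + 24)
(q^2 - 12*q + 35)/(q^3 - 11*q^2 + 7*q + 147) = (q - 5)/(q^2 - 4*q - 21)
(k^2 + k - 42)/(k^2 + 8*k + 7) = (k - 6)/(k + 1)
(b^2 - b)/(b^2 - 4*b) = (b - 1)/(b - 4)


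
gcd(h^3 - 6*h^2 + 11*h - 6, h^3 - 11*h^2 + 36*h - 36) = h^2 - 5*h + 6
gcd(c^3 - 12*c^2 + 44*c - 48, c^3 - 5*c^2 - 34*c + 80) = c - 2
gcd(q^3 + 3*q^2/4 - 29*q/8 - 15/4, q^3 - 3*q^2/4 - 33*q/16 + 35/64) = q + 5/4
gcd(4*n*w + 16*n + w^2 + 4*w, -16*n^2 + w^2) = 4*n + w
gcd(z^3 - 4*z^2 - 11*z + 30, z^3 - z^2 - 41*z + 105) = z - 5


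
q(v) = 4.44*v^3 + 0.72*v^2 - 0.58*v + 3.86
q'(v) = 13.32*v^2 + 1.44*v - 0.58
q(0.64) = 4.95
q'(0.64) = 5.80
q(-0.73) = 2.94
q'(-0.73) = 5.47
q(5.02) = 580.78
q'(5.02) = 342.32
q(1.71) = 27.17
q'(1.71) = 40.83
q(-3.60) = -191.87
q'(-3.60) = 166.86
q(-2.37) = -49.83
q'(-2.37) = 70.82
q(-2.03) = -29.14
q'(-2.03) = 51.39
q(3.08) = 138.63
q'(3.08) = 130.21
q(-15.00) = -14810.44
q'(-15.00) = 2974.82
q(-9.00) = -3169.36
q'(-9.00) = 1065.38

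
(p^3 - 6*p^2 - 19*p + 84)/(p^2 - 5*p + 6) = (p^2 - 3*p - 28)/(p - 2)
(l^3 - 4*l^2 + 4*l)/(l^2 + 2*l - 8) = l*(l - 2)/(l + 4)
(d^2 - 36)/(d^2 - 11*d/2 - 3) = 2*(d + 6)/(2*d + 1)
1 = 1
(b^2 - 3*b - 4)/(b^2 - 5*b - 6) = (b - 4)/(b - 6)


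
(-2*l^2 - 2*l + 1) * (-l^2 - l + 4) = 2*l^4 + 4*l^3 - 7*l^2 - 9*l + 4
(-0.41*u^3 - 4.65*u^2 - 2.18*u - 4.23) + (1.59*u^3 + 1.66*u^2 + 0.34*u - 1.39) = 1.18*u^3 - 2.99*u^2 - 1.84*u - 5.62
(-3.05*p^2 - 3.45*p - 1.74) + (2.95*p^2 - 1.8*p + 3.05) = -0.0999999999999996*p^2 - 5.25*p + 1.31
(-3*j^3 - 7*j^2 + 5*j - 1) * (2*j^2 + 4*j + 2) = -6*j^5 - 26*j^4 - 24*j^3 + 4*j^2 + 6*j - 2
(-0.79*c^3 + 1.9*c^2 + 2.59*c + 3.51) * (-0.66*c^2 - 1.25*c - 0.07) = 0.5214*c^5 - 0.2665*c^4 - 4.0291*c^3 - 5.6871*c^2 - 4.5688*c - 0.2457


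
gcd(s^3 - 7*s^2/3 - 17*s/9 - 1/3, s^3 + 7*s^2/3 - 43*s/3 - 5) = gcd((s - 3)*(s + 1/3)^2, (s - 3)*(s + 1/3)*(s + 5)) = s^2 - 8*s/3 - 1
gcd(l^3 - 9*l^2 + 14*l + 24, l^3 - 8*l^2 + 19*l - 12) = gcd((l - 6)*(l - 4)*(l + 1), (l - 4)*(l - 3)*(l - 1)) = l - 4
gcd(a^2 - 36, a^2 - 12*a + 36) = a - 6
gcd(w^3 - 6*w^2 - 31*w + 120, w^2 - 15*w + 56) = w - 8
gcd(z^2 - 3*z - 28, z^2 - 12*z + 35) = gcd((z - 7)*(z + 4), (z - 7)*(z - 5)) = z - 7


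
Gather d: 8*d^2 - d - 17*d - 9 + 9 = 8*d^2 - 18*d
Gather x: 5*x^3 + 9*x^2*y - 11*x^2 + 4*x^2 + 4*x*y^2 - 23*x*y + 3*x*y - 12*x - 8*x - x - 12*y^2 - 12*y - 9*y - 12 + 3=5*x^3 + x^2*(9*y - 7) + x*(4*y^2 - 20*y - 21) - 12*y^2 - 21*y - 9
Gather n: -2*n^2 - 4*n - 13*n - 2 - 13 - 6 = -2*n^2 - 17*n - 21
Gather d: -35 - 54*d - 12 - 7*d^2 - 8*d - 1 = -7*d^2 - 62*d - 48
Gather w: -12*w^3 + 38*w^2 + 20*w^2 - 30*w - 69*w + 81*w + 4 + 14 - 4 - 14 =-12*w^3 + 58*w^2 - 18*w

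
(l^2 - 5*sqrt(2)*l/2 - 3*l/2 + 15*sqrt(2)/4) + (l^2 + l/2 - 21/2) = 2*l^2 - 5*sqrt(2)*l/2 - l - 21/2 + 15*sqrt(2)/4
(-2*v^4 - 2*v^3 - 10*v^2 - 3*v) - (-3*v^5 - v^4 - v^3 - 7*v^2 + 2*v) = 3*v^5 - v^4 - v^3 - 3*v^2 - 5*v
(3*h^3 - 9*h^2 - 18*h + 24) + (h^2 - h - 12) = 3*h^3 - 8*h^2 - 19*h + 12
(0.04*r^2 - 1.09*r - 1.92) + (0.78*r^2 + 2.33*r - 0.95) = 0.82*r^2 + 1.24*r - 2.87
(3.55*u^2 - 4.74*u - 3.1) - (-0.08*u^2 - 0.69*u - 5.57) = 3.63*u^2 - 4.05*u + 2.47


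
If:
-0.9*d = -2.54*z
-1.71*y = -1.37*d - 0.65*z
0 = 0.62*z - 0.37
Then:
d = 1.68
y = 1.58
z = 0.60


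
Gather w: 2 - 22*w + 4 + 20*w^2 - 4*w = 20*w^2 - 26*w + 6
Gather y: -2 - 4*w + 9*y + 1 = -4*w + 9*y - 1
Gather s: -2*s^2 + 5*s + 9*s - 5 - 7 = -2*s^2 + 14*s - 12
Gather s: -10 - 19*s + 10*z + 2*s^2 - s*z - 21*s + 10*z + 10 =2*s^2 + s*(-z - 40) + 20*z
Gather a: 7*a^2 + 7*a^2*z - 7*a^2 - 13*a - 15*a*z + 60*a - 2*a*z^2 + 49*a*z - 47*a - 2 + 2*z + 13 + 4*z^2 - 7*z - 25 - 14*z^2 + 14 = 7*a^2*z + a*(-2*z^2 + 34*z) - 10*z^2 - 5*z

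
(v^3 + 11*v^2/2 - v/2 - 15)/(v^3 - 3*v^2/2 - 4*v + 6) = (v + 5)/(v - 2)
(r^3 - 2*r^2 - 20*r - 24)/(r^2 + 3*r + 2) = (r^2 - 4*r - 12)/(r + 1)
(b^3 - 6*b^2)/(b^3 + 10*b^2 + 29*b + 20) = b^2*(b - 6)/(b^3 + 10*b^2 + 29*b + 20)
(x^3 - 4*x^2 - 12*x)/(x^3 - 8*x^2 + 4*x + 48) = x/(x - 4)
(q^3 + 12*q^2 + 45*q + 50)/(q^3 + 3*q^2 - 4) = (q^2 + 10*q + 25)/(q^2 + q - 2)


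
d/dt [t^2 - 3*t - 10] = 2*t - 3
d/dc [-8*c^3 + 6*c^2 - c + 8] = -24*c^2 + 12*c - 1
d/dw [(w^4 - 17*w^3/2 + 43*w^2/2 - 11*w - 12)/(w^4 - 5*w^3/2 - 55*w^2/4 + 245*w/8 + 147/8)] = 24*(4*w^2 - 27*w + 49)/(16*w^4 - 392*w^2 + 2401)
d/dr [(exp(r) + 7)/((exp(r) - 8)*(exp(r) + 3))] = (-exp(2*r) - 14*exp(r) + 11)*exp(r)/(exp(4*r) - 10*exp(3*r) - 23*exp(2*r) + 240*exp(r) + 576)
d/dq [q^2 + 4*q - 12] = 2*q + 4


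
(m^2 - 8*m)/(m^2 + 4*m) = (m - 8)/(m + 4)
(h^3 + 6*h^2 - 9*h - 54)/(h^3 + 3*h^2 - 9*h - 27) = (h + 6)/(h + 3)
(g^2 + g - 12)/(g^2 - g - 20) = (g - 3)/(g - 5)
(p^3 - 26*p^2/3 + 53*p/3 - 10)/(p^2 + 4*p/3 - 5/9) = 3*(3*p^3 - 26*p^2 + 53*p - 30)/(9*p^2 + 12*p - 5)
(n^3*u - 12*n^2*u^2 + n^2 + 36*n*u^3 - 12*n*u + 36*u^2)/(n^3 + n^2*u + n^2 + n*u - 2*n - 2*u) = (n^3*u - 12*n^2*u^2 + n^2 + 36*n*u^3 - 12*n*u + 36*u^2)/(n^3 + n^2*u + n^2 + n*u - 2*n - 2*u)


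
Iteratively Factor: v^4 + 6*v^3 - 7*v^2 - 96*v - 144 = (v - 4)*(v^3 + 10*v^2 + 33*v + 36) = (v - 4)*(v + 3)*(v^2 + 7*v + 12) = (v - 4)*(v + 3)*(v + 4)*(v + 3)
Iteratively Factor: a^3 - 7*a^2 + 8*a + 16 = (a - 4)*(a^2 - 3*a - 4) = (a - 4)^2*(a + 1)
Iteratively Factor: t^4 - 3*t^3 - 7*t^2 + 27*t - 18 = (t - 1)*(t^3 - 2*t^2 - 9*t + 18) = (t - 2)*(t - 1)*(t^2 - 9) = (t - 3)*(t - 2)*(t - 1)*(t + 3)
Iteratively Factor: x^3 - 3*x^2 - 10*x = (x - 5)*(x^2 + 2*x) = (x - 5)*(x + 2)*(x)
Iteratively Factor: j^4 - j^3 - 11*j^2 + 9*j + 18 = (j + 1)*(j^3 - 2*j^2 - 9*j + 18) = (j - 2)*(j + 1)*(j^2 - 9) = (j - 3)*(j - 2)*(j + 1)*(j + 3)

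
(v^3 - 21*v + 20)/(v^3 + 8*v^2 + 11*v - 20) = (v - 4)/(v + 4)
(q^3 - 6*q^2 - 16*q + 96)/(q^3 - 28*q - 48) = (q - 4)/(q + 2)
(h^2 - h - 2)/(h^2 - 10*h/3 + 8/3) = 3*(h + 1)/(3*h - 4)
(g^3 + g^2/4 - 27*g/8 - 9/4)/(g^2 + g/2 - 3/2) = (4*g^2 - 5*g - 6)/(4*(g - 1))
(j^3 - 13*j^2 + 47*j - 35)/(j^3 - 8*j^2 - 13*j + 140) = (j - 1)/(j + 4)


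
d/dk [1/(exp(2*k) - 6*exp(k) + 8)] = 2*(3 - exp(k))*exp(k)/(exp(2*k) - 6*exp(k) + 8)^2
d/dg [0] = 0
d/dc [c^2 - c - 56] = 2*c - 1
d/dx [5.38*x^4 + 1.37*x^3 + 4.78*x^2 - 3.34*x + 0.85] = 21.52*x^3 + 4.11*x^2 + 9.56*x - 3.34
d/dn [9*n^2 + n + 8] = 18*n + 1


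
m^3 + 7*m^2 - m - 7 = (m - 1)*(m + 1)*(m + 7)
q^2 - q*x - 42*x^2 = (q - 7*x)*(q + 6*x)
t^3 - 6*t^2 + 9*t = t*(t - 3)^2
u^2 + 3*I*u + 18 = (u - 3*I)*(u + 6*I)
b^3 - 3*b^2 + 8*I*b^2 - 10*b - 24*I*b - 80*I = (b - 5)*(b + 2)*(b + 8*I)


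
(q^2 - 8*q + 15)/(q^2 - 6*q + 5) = (q - 3)/(q - 1)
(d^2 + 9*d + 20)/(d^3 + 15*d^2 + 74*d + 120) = 1/(d + 6)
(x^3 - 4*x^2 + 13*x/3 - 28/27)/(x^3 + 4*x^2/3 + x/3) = (27*x^3 - 108*x^2 + 117*x - 28)/(9*x*(3*x^2 + 4*x + 1))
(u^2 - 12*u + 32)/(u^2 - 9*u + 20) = (u - 8)/(u - 5)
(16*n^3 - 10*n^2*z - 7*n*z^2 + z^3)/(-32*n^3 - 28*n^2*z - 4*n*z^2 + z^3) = (-n + z)/(2*n + z)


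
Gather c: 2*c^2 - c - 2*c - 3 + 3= 2*c^2 - 3*c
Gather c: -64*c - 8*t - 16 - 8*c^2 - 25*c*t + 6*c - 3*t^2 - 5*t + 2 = -8*c^2 + c*(-25*t - 58) - 3*t^2 - 13*t - 14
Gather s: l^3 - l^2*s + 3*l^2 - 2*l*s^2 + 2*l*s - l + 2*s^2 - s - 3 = l^3 + 3*l^2 - l + s^2*(2 - 2*l) + s*(-l^2 + 2*l - 1) - 3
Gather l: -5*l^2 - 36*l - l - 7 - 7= -5*l^2 - 37*l - 14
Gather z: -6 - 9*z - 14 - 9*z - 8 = -18*z - 28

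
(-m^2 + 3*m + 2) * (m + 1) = -m^3 + 2*m^2 + 5*m + 2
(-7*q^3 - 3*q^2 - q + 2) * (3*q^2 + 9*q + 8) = -21*q^5 - 72*q^4 - 86*q^3 - 27*q^2 + 10*q + 16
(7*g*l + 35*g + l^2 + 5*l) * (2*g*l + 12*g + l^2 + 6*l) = 14*g^2*l^2 + 154*g^2*l + 420*g^2 + 9*g*l^3 + 99*g*l^2 + 270*g*l + l^4 + 11*l^3 + 30*l^2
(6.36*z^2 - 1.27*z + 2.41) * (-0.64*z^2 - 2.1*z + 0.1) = -4.0704*z^4 - 12.5432*z^3 + 1.7606*z^2 - 5.188*z + 0.241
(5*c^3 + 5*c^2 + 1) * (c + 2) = 5*c^4 + 15*c^3 + 10*c^2 + c + 2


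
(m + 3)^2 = m^2 + 6*m + 9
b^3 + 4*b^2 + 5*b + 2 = (b + 1)^2*(b + 2)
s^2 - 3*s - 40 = (s - 8)*(s + 5)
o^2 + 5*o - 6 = (o - 1)*(o + 6)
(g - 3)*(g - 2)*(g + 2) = g^3 - 3*g^2 - 4*g + 12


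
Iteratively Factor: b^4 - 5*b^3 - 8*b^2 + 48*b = (b - 4)*(b^3 - b^2 - 12*b) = (b - 4)^2*(b^2 + 3*b) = b*(b - 4)^2*(b + 3)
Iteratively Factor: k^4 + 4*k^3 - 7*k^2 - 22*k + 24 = (k + 4)*(k^3 - 7*k + 6) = (k - 2)*(k + 4)*(k^2 + 2*k - 3) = (k - 2)*(k + 3)*(k + 4)*(k - 1)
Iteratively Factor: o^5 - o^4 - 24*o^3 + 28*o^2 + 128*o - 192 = (o + 3)*(o^4 - 4*o^3 - 12*o^2 + 64*o - 64) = (o - 2)*(o + 3)*(o^3 - 2*o^2 - 16*o + 32) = (o - 2)*(o + 3)*(o + 4)*(o^2 - 6*o + 8) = (o - 4)*(o - 2)*(o + 3)*(o + 4)*(o - 2)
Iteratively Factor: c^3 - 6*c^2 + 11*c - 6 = (c - 2)*(c^2 - 4*c + 3) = (c - 2)*(c - 1)*(c - 3)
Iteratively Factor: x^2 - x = (x)*(x - 1)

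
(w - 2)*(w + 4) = w^2 + 2*w - 8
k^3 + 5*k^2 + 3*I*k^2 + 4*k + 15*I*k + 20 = (k + 5)*(k - I)*(k + 4*I)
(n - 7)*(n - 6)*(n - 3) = n^3 - 16*n^2 + 81*n - 126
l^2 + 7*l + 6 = (l + 1)*(l + 6)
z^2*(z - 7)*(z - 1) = z^4 - 8*z^3 + 7*z^2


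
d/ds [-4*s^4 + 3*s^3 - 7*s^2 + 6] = s*(-16*s^2 + 9*s - 14)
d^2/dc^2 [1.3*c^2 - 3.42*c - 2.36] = 2.60000000000000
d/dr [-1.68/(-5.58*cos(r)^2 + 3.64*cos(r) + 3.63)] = (18.7488*cos(r) - 6.1152)*sin(r)/(-5.58*cos(r)^2 + 3.64*cos(r) + 3.63)^2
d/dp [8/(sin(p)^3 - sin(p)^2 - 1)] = 8*(2 - 3*sin(p))*sin(p)*cos(p)/(-sin(p)^3 + sin(p)^2 + 1)^2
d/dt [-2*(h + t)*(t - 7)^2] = 2*(t - 7)*(-2*h - 3*t + 7)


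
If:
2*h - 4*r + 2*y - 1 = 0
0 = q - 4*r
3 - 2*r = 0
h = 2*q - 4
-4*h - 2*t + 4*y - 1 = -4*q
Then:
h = 8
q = 6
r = 3/2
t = -27/2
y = -9/2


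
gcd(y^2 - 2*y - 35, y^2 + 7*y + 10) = y + 5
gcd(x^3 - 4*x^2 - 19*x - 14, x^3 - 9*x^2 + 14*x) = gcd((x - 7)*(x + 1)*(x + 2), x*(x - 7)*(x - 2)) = x - 7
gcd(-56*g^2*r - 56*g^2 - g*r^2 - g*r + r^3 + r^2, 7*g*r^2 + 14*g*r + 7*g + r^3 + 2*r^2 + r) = 7*g*r + 7*g + r^2 + r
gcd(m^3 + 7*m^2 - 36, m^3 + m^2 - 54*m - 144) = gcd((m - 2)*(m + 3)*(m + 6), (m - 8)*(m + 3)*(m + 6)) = m^2 + 9*m + 18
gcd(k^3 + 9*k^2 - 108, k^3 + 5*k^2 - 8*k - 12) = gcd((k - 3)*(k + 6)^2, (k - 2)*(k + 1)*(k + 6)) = k + 6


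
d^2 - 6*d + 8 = (d - 4)*(d - 2)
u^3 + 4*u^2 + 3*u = u*(u + 1)*(u + 3)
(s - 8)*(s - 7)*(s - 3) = s^3 - 18*s^2 + 101*s - 168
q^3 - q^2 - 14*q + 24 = (q - 3)*(q - 2)*(q + 4)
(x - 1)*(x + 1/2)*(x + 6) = x^3 + 11*x^2/2 - 7*x/2 - 3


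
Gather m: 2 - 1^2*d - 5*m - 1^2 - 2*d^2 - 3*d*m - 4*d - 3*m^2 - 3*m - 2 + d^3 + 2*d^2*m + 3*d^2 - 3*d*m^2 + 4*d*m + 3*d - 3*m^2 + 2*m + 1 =d^3 + d^2 - 2*d + m^2*(-3*d - 6) + m*(2*d^2 + d - 6)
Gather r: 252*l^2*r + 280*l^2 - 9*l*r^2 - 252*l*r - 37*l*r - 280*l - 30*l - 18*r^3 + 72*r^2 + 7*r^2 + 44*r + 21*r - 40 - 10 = 280*l^2 - 310*l - 18*r^3 + r^2*(79 - 9*l) + r*(252*l^2 - 289*l + 65) - 50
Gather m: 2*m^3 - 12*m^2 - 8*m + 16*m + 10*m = 2*m^3 - 12*m^2 + 18*m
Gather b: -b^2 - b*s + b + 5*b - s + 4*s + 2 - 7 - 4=-b^2 + b*(6 - s) + 3*s - 9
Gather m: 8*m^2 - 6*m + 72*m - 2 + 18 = 8*m^2 + 66*m + 16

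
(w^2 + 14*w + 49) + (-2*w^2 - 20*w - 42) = -w^2 - 6*w + 7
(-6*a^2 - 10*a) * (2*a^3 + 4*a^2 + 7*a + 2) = -12*a^5 - 44*a^4 - 82*a^3 - 82*a^2 - 20*a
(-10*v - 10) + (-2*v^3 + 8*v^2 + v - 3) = -2*v^3 + 8*v^2 - 9*v - 13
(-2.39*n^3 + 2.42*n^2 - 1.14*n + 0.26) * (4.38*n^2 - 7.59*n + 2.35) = -10.4682*n^5 + 28.7397*n^4 - 28.9775*n^3 + 15.4784*n^2 - 4.6524*n + 0.611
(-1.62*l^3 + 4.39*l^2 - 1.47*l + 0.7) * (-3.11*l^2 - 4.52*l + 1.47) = 5.0382*l^5 - 6.3305*l^4 - 17.6525*l^3 + 10.9207*l^2 - 5.3249*l + 1.029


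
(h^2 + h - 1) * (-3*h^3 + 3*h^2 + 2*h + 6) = -3*h^5 + 8*h^3 + 5*h^2 + 4*h - 6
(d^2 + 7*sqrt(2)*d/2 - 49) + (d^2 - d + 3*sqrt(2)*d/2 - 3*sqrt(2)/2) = 2*d^2 - d + 5*sqrt(2)*d - 49 - 3*sqrt(2)/2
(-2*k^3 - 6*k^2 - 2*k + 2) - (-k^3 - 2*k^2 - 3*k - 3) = -k^3 - 4*k^2 + k + 5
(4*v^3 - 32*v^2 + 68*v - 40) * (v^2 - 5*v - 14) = 4*v^5 - 52*v^4 + 172*v^3 + 68*v^2 - 752*v + 560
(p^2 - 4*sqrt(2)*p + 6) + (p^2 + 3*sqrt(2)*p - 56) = 2*p^2 - sqrt(2)*p - 50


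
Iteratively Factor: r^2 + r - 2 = (r - 1)*(r + 2)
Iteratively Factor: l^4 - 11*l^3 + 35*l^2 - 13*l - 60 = (l - 4)*(l^3 - 7*l^2 + 7*l + 15) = (l - 4)*(l - 3)*(l^2 - 4*l - 5) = (l - 5)*(l - 4)*(l - 3)*(l + 1)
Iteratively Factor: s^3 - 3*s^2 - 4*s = (s)*(s^2 - 3*s - 4) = s*(s + 1)*(s - 4)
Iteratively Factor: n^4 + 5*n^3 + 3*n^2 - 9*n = (n + 3)*(n^3 + 2*n^2 - 3*n) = (n + 3)^2*(n^2 - n) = (n - 1)*(n + 3)^2*(n)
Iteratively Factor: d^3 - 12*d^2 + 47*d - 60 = (d - 4)*(d^2 - 8*d + 15) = (d - 4)*(d - 3)*(d - 5)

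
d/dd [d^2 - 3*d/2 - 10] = 2*d - 3/2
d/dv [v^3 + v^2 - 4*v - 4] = 3*v^2 + 2*v - 4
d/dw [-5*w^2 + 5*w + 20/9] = 5 - 10*w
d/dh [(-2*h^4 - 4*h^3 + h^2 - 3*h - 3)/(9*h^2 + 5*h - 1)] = 2*(-18*h^5 - 33*h^4 - 16*h^3 + 22*h^2 + 26*h + 9)/(81*h^4 + 90*h^3 + 7*h^2 - 10*h + 1)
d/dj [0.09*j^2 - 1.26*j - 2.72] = 0.18*j - 1.26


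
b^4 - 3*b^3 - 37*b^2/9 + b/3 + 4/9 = (b - 4)*(b - 1/3)*(b + 1/3)*(b + 1)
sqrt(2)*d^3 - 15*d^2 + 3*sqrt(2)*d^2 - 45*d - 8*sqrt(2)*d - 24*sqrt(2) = (d + 3)*(d - 8*sqrt(2))*(sqrt(2)*d + 1)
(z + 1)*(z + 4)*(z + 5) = z^3 + 10*z^2 + 29*z + 20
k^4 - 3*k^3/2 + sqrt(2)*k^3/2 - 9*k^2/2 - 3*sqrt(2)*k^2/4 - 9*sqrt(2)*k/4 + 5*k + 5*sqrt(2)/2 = (k - 5/2)*(k - 1)*(k + 2)*(k + sqrt(2)/2)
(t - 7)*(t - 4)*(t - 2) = t^3 - 13*t^2 + 50*t - 56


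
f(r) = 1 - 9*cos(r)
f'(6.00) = -2.51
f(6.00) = -7.64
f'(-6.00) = 2.51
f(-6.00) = -7.64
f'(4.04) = -7.04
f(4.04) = 6.61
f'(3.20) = -0.53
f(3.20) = 9.98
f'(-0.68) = -5.66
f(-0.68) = -6.00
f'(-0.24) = -2.14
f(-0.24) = -7.74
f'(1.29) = 8.65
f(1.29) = -1.49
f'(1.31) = 8.70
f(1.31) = -1.32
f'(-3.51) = 3.24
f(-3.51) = 9.40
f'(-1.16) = -8.25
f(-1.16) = -2.59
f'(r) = 9*sin(r)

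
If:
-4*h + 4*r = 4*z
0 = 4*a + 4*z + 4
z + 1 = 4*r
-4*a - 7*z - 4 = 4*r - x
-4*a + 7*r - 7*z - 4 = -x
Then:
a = 0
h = 1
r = 0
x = -3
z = -1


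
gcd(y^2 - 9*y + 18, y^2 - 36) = y - 6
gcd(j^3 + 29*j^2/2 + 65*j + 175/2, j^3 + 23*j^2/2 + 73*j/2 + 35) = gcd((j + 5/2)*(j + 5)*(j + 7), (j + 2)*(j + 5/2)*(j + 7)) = j^2 + 19*j/2 + 35/2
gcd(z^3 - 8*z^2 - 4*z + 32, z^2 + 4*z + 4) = z + 2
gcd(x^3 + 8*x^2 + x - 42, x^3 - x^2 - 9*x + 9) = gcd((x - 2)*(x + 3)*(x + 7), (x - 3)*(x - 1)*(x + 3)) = x + 3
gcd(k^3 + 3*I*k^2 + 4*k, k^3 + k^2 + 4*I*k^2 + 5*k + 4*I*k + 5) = k - I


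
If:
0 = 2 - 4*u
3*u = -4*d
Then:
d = -3/8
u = 1/2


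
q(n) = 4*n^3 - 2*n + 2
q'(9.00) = 970.00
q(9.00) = 2900.00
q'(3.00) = 106.00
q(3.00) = 104.00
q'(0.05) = -1.97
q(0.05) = 1.90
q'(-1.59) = 28.34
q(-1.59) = -10.90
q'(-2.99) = 105.28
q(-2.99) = -98.94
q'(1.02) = 10.48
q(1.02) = 4.20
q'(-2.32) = 62.59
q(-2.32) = -43.31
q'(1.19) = 14.99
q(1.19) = 6.36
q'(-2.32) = 62.59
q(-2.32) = -43.31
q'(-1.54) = 26.46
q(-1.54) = -9.53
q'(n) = 12*n^2 - 2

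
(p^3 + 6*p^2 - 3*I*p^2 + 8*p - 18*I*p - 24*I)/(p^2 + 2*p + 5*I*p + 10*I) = (p^2 + p*(4 - 3*I) - 12*I)/(p + 5*I)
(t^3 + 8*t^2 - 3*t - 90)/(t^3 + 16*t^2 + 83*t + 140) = (t^2 + 3*t - 18)/(t^2 + 11*t + 28)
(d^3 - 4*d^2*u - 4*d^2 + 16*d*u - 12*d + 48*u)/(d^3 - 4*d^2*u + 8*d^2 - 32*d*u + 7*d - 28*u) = (d^2 - 4*d - 12)/(d^2 + 8*d + 7)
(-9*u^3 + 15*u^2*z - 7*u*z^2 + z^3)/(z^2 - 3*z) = (-9*u^3 + 15*u^2*z - 7*u*z^2 + z^3)/(z*(z - 3))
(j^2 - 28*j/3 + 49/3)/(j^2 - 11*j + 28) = (j - 7/3)/(j - 4)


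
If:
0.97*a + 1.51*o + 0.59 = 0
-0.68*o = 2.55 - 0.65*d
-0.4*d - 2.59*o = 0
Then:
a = 0.20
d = 3.38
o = -0.52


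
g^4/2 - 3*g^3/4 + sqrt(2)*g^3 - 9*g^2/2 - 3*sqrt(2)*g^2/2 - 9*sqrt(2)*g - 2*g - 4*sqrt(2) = (g/2 + sqrt(2))*(g - 4)*(g + 1/2)*(g + 2)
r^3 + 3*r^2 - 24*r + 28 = (r - 2)^2*(r + 7)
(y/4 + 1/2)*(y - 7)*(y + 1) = y^3/4 - y^2 - 19*y/4 - 7/2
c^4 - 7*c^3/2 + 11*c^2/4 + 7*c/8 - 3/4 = (c - 2)*(c - 3/2)*(c - 1/2)*(c + 1/2)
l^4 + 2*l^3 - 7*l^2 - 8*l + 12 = (l - 2)*(l - 1)*(l + 2)*(l + 3)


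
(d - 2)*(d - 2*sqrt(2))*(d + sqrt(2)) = d^3 - 2*d^2 - sqrt(2)*d^2 - 4*d + 2*sqrt(2)*d + 8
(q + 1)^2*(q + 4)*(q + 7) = q^4 + 13*q^3 + 51*q^2 + 67*q + 28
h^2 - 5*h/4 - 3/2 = (h - 2)*(h + 3/4)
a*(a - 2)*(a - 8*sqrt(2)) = a^3 - 8*sqrt(2)*a^2 - 2*a^2 + 16*sqrt(2)*a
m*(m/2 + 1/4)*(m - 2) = m^3/2 - 3*m^2/4 - m/2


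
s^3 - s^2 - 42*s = s*(s - 7)*(s + 6)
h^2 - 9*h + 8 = (h - 8)*(h - 1)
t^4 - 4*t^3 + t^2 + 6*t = t*(t - 3)*(t - 2)*(t + 1)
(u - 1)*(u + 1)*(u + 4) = u^3 + 4*u^2 - u - 4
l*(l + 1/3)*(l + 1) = l^3 + 4*l^2/3 + l/3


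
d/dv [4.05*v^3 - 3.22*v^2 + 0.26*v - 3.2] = 12.15*v^2 - 6.44*v + 0.26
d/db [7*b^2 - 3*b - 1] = 14*b - 3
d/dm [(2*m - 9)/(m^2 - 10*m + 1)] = 2*(-m^2 + 9*m - 44)/(m^4 - 20*m^3 + 102*m^2 - 20*m + 1)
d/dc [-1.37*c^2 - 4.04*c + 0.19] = -2.74*c - 4.04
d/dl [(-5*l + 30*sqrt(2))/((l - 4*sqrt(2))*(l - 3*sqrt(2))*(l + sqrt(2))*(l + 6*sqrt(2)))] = 5*(3*l^4 - 24*sqrt(2)*l^3 - 62*l^2 + 744*sqrt(2)*l - 1296)/(l^8 - 124*l^6 + 168*sqrt(2)*l^5 + 4420*l^4 - 10416*sqrt(2)*l^3 - 21600*l^2 + 48384*sqrt(2)*l + 82944)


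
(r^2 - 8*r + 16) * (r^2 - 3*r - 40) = r^4 - 11*r^3 + 272*r - 640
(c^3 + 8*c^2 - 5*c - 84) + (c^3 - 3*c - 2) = 2*c^3 + 8*c^2 - 8*c - 86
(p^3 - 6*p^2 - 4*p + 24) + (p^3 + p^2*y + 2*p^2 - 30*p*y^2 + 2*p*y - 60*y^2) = 2*p^3 + p^2*y - 4*p^2 - 30*p*y^2 + 2*p*y - 4*p - 60*y^2 + 24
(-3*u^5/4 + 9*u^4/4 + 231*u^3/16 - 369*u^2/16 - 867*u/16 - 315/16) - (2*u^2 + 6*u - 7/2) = -3*u^5/4 + 9*u^4/4 + 231*u^3/16 - 401*u^2/16 - 963*u/16 - 259/16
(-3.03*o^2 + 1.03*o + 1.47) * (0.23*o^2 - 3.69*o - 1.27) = -0.6969*o^4 + 11.4176*o^3 + 0.3855*o^2 - 6.7324*o - 1.8669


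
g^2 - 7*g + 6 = (g - 6)*(g - 1)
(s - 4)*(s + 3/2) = s^2 - 5*s/2 - 6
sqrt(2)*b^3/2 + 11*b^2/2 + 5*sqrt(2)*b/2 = b*(b + 5*sqrt(2))*(sqrt(2)*b/2 + 1/2)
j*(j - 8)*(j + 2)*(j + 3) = j^4 - 3*j^3 - 34*j^2 - 48*j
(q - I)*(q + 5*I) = q^2 + 4*I*q + 5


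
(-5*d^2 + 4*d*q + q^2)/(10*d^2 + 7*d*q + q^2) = (-d + q)/(2*d + q)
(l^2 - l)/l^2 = (l - 1)/l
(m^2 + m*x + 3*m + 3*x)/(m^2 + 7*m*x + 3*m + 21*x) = (m + x)/(m + 7*x)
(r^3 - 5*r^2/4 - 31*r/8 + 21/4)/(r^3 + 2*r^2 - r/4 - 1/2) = (8*r^2 - 26*r + 21)/(2*(4*r^2 - 1))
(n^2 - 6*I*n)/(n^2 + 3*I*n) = (n - 6*I)/(n + 3*I)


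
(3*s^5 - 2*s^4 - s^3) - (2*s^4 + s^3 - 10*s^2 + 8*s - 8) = 3*s^5 - 4*s^4 - 2*s^3 + 10*s^2 - 8*s + 8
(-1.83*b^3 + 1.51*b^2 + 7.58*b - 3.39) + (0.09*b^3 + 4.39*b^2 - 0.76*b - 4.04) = -1.74*b^3 + 5.9*b^2 + 6.82*b - 7.43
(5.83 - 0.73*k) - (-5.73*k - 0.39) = 5.0*k + 6.22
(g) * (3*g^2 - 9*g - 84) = 3*g^3 - 9*g^2 - 84*g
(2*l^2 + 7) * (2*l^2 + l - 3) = 4*l^4 + 2*l^3 + 8*l^2 + 7*l - 21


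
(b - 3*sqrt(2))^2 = b^2 - 6*sqrt(2)*b + 18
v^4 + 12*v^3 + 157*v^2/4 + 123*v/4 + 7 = (v + 1/2)^2*(v + 4)*(v + 7)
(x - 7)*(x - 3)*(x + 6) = x^3 - 4*x^2 - 39*x + 126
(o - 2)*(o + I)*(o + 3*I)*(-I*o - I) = -I*o^4 + 4*o^3 + I*o^3 - 4*o^2 + 5*I*o^2 - 8*o - 3*I*o - 6*I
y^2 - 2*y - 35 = (y - 7)*(y + 5)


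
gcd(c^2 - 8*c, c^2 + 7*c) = c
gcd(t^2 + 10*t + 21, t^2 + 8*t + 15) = t + 3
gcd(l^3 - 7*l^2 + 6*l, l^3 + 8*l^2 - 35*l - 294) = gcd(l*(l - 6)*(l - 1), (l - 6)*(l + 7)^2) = l - 6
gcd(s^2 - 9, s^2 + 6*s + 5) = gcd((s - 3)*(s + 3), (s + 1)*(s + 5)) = 1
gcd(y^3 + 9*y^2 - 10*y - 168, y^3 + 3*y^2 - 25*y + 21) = y + 7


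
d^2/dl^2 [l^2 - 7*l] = 2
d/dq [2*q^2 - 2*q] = 4*q - 2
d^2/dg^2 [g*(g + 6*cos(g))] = -6*g*cos(g) - 12*sin(g) + 2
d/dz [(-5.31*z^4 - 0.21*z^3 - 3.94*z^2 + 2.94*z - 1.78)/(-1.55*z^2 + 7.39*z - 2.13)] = (16.461*z^5 - 117.3972*z^4 + 42.1374*z^3 - 23.2177*z^2 + 11.2664*z + 6.892)/(2.4025*z^4 - 22.909*z^3 + 61.2151*z^2 - 31.4814*z + 4.5369)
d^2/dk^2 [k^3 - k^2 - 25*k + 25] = 6*k - 2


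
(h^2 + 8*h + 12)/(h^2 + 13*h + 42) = (h + 2)/(h + 7)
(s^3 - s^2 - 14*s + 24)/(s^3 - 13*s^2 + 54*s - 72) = (s^2 + 2*s - 8)/(s^2 - 10*s + 24)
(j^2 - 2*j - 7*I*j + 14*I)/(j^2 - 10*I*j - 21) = (j - 2)/(j - 3*I)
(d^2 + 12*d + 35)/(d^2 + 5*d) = (d + 7)/d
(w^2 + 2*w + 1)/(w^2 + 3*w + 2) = (w + 1)/(w + 2)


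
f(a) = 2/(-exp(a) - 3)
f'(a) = 2*exp(a)/(-exp(a) - 3)^2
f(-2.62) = -0.65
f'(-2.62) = 0.02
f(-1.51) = -0.62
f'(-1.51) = 0.04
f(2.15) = -0.17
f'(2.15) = 0.13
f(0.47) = -0.43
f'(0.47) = 0.15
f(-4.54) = -0.66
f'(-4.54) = 0.00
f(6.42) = -0.00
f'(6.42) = 0.00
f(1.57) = -0.26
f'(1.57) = 0.16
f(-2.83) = -0.65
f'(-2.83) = 0.01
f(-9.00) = -0.67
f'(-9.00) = 0.00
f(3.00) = -0.09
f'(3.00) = 0.08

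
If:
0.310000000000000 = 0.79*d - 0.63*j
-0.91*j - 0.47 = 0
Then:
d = -0.02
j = -0.52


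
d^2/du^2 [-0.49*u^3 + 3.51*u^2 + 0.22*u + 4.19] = 7.02 - 2.94*u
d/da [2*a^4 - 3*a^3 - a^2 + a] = 8*a^3 - 9*a^2 - 2*a + 1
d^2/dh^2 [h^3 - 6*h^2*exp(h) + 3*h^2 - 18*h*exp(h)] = -6*h^2*exp(h) - 42*h*exp(h) + 6*h - 48*exp(h) + 6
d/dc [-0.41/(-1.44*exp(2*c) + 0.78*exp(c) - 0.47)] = (0.3198 - 1.1808*exp(c))*exp(c)/(1.44*exp(2*c) - 0.78*exp(c) + 0.47)^2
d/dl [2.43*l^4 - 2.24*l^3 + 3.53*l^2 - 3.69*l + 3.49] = 9.72*l^3 - 6.72*l^2 + 7.06*l - 3.69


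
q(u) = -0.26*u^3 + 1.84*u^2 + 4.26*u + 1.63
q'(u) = -0.78*u^2 + 3.68*u + 4.26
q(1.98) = 15.26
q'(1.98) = 8.49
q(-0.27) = 0.62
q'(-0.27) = 3.21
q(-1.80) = 1.44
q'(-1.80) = -4.89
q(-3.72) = 24.63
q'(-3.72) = -20.22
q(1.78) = 13.58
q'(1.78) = 8.34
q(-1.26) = -0.30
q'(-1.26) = -1.62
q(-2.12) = 3.35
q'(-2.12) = -7.05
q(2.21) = 17.22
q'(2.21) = 8.58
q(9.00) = -0.53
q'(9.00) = -25.80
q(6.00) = 37.27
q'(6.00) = -1.74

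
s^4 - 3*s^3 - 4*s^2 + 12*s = s*(s - 3)*(s - 2)*(s + 2)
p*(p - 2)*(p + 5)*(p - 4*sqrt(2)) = p^4 - 4*sqrt(2)*p^3 + 3*p^3 - 12*sqrt(2)*p^2 - 10*p^2 + 40*sqrt(2)*p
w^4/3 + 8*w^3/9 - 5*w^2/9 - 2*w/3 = w*(w/3 + 1)*(w - 1)*(w + 2/3)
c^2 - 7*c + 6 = (c - 6)*(c - 1)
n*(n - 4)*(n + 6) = n^3 + 2*n^2 - 24*n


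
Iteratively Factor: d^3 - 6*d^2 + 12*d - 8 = (d - 2)*(d^2 - 4*d + 4) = (d - 2)^2*(d - 2)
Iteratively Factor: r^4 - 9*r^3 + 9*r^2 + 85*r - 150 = (r + 3)*(r^3 - 12*r^2 + 45*r - 50) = (r - 2)*(r + 3)*(r^2 - 10*r + 25) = (r - 5)*(r - 2)*(r + 3)*(r - 5)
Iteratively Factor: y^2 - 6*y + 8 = (y - 4)*(y - 2)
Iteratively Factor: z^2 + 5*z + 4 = (z + 4)*(z + 1)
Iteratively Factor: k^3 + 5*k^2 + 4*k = (k + 1)*(k^2 + 4*k) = (k + 1)*(k + 4)*(k)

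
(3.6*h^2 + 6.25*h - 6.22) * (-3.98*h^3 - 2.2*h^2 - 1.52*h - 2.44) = -14.328*h^5 - 32.795*h^4 + 5.5336*h^3 - 4.6*h^2 - 5.7956*h + 15.1768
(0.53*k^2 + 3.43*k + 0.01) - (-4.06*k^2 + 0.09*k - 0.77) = 4.59*k^2 + 3.34*k + 0.78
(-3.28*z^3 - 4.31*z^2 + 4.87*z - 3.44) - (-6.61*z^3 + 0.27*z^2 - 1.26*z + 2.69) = 3.33*z^3 - 4.58*z^2 + 6.13*z - 6.13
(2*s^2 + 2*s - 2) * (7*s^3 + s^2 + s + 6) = 14*s^5 + 16*s^4 - 10*s^3 + 12*s^2 + 10*s - 12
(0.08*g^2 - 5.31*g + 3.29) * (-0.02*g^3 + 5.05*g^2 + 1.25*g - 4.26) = -0.0016*g^5 + 0.5102*g^4 - 26.7813*g^3 + 9.6362*g^2 + 26.7331*g - 14.0154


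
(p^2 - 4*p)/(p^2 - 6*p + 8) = p/(p - 2)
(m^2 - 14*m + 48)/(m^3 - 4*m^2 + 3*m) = (m^2 - 14*m + 48)/(m*(m^2 - 4*m + 3))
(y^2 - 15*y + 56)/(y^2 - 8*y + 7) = (y - 8)/(y - 1)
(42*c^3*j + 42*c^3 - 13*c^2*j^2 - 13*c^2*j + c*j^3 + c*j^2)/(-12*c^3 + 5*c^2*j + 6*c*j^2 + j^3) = c*(42*c^2*j + 42*c^2 - 13*c*j^2 - 13*c*j + j^3 + j^2)/(-12*c^3 + 5*c^2*j + 6*c*j^2 + j^3)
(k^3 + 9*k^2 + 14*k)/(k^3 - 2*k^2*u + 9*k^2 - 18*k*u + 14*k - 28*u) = k/(k - 2*u)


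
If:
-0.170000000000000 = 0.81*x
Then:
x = -0.21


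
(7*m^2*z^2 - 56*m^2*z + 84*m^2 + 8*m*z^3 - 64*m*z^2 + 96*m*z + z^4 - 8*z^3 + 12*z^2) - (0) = 7*m^2*z^2 - 56*m^2*z + 84*m^2 + 8*m*z^3 - 64*m*z^2 + 96*m*z + z^4 - 8*z^3 + 12*z^2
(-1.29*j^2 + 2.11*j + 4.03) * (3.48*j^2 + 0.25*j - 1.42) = -4.4892*j^4 + 7.0203*j^3 + 16.3837*j^2 - 1.9887*j - 5.7226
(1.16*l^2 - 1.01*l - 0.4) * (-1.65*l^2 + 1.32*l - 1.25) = -1.914*l^4 + 3.1977*l^3 - 2.1232*l^2 + 0.7345*l + 0.5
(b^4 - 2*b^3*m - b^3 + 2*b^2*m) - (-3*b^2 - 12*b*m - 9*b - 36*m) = b^4 - 2*b^3*m - b^3 + 2*b^2*m + 3*b^2 + 12*b*m + 9*b + 36*m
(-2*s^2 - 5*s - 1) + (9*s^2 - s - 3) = 7*s^2 - 6*s - 4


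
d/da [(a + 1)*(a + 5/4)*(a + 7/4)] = 3*a^2 + 8*a + 83/16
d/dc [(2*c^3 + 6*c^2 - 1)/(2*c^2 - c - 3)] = (4*c^4 - 4*c^3 - 24*c^2 - 32*c - 1)/(4*c^4 - 4*c^3 - 11*c^2 + 6*c + 9)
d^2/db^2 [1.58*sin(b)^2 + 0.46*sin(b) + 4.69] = -0.46*sin(b) + 3.16*cos(2*b)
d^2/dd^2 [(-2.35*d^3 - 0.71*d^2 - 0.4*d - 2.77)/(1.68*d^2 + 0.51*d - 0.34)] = (7.105427357601e-15*d^5 + 7.105427357601e-15*d^4 - 4.948374*d^3 - 46.89666*d^2 - 17.240856*d - 4.908274)/(4.741632*d^6 + 4.318272*d^5 - 1.567944*d^4 - 1.615221*d^3 + 0.317322*d^2 + 0.176868*d - 0.039304)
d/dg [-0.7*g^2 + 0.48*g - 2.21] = 0.48 - 1.4*g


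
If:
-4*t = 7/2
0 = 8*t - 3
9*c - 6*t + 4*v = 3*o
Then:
No Solution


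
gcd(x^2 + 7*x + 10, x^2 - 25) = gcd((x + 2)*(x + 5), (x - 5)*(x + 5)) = x + 5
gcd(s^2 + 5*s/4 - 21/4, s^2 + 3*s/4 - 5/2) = 1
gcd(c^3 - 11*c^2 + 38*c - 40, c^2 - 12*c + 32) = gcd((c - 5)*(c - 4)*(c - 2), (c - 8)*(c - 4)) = c - 4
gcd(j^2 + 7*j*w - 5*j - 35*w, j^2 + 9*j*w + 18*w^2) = 1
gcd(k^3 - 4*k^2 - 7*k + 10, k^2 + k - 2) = k^2 + k - 2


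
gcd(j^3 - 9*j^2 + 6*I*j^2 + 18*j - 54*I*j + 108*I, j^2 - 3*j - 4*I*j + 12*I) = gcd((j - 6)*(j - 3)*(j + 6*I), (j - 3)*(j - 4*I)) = j - 3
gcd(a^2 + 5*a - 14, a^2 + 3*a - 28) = a + 7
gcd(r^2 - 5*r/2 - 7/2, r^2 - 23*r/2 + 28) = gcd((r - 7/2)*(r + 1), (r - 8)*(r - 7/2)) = r - 7/2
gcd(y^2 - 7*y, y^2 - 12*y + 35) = y - 7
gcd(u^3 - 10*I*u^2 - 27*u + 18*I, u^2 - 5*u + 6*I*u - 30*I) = 1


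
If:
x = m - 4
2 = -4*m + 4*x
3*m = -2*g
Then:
No Solution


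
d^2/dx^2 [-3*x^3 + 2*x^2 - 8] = 4 - 18*x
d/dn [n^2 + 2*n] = 2*n + 2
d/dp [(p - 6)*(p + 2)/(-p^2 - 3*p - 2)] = -7/(p^2 + 2*p + 1)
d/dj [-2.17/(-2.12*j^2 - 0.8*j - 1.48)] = (-9.2008*j - 1.736)/(2.12*j^2 + 0.8*j + 1.48)^2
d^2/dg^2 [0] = 0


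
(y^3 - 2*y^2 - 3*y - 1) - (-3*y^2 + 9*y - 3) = y^3 + y^2 - 12*y + 2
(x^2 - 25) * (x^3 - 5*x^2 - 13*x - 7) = x^5 - 5*x^4 - 38*x^3 + 118*x^2 + 325*x + 175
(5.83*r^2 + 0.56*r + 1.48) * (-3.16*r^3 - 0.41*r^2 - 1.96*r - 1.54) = -18.4228*r^5 - 4.1599*r^4 - 16.3332*r^3 - 10.6826*r^2 - 3.7632*r - 2.2792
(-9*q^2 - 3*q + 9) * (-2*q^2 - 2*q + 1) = 18*q^4 + 24*q^3 - 21*q^2 - 21*q + 9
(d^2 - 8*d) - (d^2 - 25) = 25 - 8*d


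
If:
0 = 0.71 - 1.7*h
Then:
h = 0.42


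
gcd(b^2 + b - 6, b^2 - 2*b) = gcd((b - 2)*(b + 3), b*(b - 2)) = b - 2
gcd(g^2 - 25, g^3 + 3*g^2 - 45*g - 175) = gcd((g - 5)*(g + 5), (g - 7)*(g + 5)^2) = g + 5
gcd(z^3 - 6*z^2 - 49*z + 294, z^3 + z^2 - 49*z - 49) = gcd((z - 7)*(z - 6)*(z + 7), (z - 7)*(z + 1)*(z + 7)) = z^2 - 49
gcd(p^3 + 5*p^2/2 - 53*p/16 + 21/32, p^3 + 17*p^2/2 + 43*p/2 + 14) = p + 7/2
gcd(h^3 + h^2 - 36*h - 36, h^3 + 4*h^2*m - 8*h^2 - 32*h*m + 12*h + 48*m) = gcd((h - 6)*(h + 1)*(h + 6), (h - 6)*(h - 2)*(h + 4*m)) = h - 6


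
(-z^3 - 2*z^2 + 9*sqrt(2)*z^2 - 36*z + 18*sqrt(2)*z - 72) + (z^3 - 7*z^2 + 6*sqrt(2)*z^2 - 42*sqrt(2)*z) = -9*z^2 + 15*sqrt(2)*z^2 - 36*z - 24*sqrt(2)*z - 72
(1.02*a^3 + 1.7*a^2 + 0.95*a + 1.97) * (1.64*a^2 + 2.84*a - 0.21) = 1.6728*a^5 + 5.6848*a^4 + 6.1718*a^3 + 5.5718*a^2 + 5.3953*a - 0.4137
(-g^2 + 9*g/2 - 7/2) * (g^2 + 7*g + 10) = -g^4 - 5*g^3/2 + 18*g^2 + 41*g/2 - 35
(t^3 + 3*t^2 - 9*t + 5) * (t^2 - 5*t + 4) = t^5 - 2*t^4 - 20*t^3 + 62*t^2 - 61*t + 20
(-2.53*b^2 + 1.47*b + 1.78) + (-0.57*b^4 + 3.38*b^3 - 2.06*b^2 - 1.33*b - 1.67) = -0.57*b^4 + 3.38*b^3 - 4.59*b^2 + 0.14*b + 0.11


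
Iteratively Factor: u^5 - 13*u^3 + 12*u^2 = (u)*(u^4 - 13*u^2 + 12*u) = u*(u - 3)*(u^3 + 3*u^2 - 4*u) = u*(u - 3)*(u + 4)*(u^2 - u) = u^2*(u - 3)*(u + 4)*(u - 1)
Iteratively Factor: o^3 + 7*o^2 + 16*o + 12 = (o + 2)*(o^2 + 5*o + 6) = (o + 2)*(o + 3)*(o + 2)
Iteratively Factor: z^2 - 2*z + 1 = (z - 1)*(z - 1)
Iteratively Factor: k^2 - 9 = (k - 3)*(k + 3)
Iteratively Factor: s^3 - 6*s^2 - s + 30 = (s + 2)*(s^2 - 8*s + 15) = (s - 3)*(s + 2)*(s - 5)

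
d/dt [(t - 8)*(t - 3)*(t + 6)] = 3*t^2 - 10*t - 42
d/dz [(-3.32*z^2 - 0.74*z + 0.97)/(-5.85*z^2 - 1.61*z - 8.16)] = (1.0162*z^2 + 65.5314*z + 7.6001)/(34.2225*z^4 + 18.837*z^3 + 98.0641*z^2 + 26.2752*z + 66.5856)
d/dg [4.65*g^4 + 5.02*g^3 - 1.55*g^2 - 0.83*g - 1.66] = 18.6*g^3 + 15.06*g^2 - 3.1*g - 0.83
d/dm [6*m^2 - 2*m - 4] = 12*m - 2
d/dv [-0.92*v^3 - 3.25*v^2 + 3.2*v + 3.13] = -2.76*v^2 - 6.5*v + 3.2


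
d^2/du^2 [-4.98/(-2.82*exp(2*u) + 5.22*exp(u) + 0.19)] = ((25.9956 - 56.1744*exp(u))*(-2.82*exp(2*u) + 5.22*exp(u) + 0.19) - 4.98*(5.64*exp(u) - 5.22)*(11.28*exp(u) - 10.44)*exp(u))*exp(u)/(-2.82*exp(2*u) + 5.22*exp(u) + 0.19)^3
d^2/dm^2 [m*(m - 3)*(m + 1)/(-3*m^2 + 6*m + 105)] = 64*(-m^3 - 105*m + 70)/(3*(m^6 - 6*m^5 - 93*m^4 + 412*m^3 + 3255*m^2 - 7350*m - 42875))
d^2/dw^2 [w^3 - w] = 6*w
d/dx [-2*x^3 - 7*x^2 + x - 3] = -6*x^2 - 14*x + 1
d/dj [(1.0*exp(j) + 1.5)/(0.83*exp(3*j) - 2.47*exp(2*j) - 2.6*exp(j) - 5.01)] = (-1.66*exp(3*j) - 1.265*exp(2*j) + 7.41*exp(j) - 1.11)*exp(j)/(0.6889*exp(6*j) - 4.1002*exp(5*j) + 1.7849*exp(4*j) + 4.5274*exp(3*j) + 31.5094*exp(2*j) + 26.052*exp(j) + 25.1001)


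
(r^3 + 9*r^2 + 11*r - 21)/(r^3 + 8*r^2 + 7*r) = (r^2 + 2*r - 3)/(r*(r + 1))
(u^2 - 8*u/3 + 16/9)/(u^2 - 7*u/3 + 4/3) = (u - 4/3)/(u - 1)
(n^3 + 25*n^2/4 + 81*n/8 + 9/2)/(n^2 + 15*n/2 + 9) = (n^2 + 19*n/4 + 3)/(n + 6)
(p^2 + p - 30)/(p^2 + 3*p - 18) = (p - 5)/(p - 3)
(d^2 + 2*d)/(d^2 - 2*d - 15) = d*(d + 2)/(d^2 - 2*d - 15)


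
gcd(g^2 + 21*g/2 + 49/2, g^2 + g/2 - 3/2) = 1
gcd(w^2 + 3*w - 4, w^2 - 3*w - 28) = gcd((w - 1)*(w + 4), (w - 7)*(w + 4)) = w + 4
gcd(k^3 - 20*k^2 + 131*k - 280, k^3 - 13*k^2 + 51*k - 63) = k - 7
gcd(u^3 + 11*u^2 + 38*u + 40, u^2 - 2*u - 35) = u + 5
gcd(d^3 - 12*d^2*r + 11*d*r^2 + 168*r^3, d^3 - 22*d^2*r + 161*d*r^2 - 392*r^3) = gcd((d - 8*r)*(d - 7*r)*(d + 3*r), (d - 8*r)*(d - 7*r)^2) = d^2 - 15*d*r + 56*r^2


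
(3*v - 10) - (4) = 3*v - 14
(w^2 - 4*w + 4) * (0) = 0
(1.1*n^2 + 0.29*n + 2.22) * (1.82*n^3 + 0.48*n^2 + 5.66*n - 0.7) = 2.002*n^5 + 1.0558*n^4 + 10.4056*n^3 + 1.937*n^2 + 12.3622*n - 1.554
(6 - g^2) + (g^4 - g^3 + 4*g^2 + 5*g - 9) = g^4 - g^3 + 3*g^2 + 5*g - 3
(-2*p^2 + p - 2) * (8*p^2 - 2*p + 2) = -16*p^4 + 12*p^3 - 22*p^2 + 6*p - 4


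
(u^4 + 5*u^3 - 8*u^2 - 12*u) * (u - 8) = u^5 - 3*u^4 - 48*u^3 + 52*u^2 + 96*u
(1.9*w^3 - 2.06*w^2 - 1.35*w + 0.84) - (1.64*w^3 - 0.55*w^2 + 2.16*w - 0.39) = 0.26*w^3 - 1.51*w^2 - 3.51*w + 1.23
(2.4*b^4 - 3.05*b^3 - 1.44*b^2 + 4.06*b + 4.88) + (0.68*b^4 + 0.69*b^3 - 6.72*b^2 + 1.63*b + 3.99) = 3.08*b^4 - 2.36*b^3 - 8.16*b^2 + 5.69*b + 8.87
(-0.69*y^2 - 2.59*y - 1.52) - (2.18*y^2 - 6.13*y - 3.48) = -2.87*y^2 + 3.54*y + 1.96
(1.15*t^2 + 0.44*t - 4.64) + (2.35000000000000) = 1.15*t^2 + 0.44*t - 2.29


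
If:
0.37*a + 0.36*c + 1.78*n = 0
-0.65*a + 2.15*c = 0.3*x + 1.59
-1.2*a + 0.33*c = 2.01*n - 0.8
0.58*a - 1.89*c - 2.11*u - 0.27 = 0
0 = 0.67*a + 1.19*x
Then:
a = 2.18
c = 1.23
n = -0.70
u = -0.63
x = -1.23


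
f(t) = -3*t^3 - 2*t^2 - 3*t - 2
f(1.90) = -35.50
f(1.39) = -18.09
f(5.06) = -457.05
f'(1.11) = -18.53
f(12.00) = -5510.00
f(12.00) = -5510.00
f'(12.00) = -1347.00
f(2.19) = -49.67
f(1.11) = -11.90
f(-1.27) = 4.73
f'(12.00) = -1347.00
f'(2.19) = -54.92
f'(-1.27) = -12.44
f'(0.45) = -6.62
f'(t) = -9*t^2 - 4*t - 3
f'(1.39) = -25.95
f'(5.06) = -253.67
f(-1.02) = 2.16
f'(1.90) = -43.09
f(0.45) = -4.03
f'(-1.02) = -8.28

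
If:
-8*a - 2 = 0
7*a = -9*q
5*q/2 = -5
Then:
No Solution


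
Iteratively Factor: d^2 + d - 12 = (d + 4)*(d - 3)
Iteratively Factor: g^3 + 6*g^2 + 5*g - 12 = (g + 4)*(g^2 + 2*g - 3) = (g - 1)*(g + 4)*(g + 3)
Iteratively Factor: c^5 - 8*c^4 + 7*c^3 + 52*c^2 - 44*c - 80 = (c + 1)*(c^4 - 9*c^3 + 16*c^2 + 36*c - 80) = (c - 2)*(c + 1)*(c^3 - 7*c^2 + 2*c + 40) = (c - 5)*(c - 2)*(c + 1)*(c^2 - 2*c - 8) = (c - 5)*(c - 2)*(c + 1)*(c + 2)*(c - 4)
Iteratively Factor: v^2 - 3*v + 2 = (v - 2)*(v - 1)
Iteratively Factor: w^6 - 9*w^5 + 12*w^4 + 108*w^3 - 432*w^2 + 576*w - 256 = (w - 4)*(w^5 - 5*w^4 - 8*w^3 + 76*w^2 - 128*w + 64) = (w - 4)^2*(w^4 - w^3 - 12*w^2 + 28*w - 16) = (w - 4)^2*(w + 4)*(w^3 - 5*w^2 + 8*w - 4) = (w - 4)^2*(w - 2)*(w + 4)*(w^2 - 3*w + 2) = (w - 4)^2*(w - 2)*(w - 1)*(w + 4)*(w - 2)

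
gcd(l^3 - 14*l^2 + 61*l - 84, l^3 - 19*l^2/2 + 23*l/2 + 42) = l^2 - 11*l + 28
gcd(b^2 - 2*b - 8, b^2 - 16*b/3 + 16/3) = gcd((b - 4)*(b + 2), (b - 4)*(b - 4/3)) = b - 4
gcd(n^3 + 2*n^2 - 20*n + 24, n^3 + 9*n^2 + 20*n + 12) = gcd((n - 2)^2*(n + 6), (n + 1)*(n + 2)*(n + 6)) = n + 6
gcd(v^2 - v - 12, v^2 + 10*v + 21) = v + 3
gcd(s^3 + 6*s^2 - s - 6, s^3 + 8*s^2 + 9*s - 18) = s^2 + 5*s - 6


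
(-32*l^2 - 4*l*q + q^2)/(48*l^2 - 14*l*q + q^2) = (4*l + q)/(-6*l + q)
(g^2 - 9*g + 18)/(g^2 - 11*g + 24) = (g - 6)/(g - 8)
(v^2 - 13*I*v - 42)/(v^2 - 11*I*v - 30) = (v - 7*I)/(v - 5*I)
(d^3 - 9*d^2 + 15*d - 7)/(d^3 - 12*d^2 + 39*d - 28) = (d - 1)/(d - 4)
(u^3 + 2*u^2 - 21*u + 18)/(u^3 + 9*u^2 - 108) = (u - 1)/(u + 6)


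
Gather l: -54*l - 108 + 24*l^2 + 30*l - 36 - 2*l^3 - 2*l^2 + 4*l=-2*l^3 + 22*l^2 - 20*l - 144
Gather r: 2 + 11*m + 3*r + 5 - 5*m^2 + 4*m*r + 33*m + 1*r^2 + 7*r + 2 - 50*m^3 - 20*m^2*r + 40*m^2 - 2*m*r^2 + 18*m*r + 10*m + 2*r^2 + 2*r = -50*m^3 + 35*m^2 + 54*m + r^2*(3 - 2*m) + r*(-20*m^2 + 22*m + 12) + 9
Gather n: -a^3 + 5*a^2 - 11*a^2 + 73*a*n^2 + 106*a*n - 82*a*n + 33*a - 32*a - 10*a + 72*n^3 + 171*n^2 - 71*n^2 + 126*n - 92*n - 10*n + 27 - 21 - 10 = -a^3 - 6*a^2 - 9*a + 72*n^3 + n^2*(73*a + 100) + n*(24*a + 24) - 4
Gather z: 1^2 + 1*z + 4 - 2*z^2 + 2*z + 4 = -2*z^2 + 3*z + 9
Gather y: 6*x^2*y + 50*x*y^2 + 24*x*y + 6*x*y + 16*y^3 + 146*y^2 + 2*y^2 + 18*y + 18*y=16*y^3 + y^2*(50*x + 148) + y*(6*x^2 + 30*x + 36)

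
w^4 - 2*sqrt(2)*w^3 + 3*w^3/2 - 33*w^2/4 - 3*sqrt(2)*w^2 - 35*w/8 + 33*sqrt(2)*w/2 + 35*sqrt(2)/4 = (w - 5/2)*(w + 1/2)*(w + 7/2)*(w - 2*sqrt(2))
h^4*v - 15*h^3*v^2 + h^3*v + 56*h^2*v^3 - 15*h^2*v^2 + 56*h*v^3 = h*(h - 8*v)*(h - 7*v)*(h*v + v)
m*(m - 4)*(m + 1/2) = m^3 - 7*m^2/2 - 2*m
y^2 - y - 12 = (y - 4)*(y + 3)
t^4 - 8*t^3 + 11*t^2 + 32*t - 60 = (t - 5)*(t - 3)*(t - 2)*(t + 2)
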